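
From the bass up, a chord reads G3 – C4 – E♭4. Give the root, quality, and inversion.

The pitch classes G, C, Eb arrange in thirds as C–Eb–G: a C minor triad.
With the fifth (G) in the bass, the chord is in second inversion (figured bass 6/4).

C minor, second inversion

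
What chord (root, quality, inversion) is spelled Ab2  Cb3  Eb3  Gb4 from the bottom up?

Reducing to letter names: Ab, Cb, Eb, Gb. These stack in thirds as Ab–Cb–Eb–Gb — an Ab minor seventh chord.
With the root (Ab) in the bass, the chord is in root position (figured bass 7).

Ab minor seventh, root position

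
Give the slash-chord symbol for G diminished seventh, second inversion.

Gdim7/Db

Second inversion of G diminished seventh has the fifth (Db) in the bass. As a slash chord: Gdim7/Db.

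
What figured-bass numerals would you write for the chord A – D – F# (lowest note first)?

6/4

The notes A, D, F# stack in thirds as D–F#–A — a D major triad. The bass A is the fifth, so this is second inversion: figured 6/4.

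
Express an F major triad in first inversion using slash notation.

Fmaj/A

First inversion of F major has the third (A) in the bass. As a slash chord: Fmaj/A.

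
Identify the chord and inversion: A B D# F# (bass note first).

B dominant seventh, third inversion

The distinct note names are A, B, D#, F#. Stacked in thirds they read B–D#–F#–A, which is a dominant seventh chord on B.
With the seventh (A) in the bass, the chord is in third inversion (figured bass 4/2).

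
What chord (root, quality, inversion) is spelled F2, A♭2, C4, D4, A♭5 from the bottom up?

D half-diminished seventh, first inversion

The distinct note names are F, Ab, C, D. Stacked in thirds they read D–F–Ab–C, which is a half-diminished seventh chord on D.
With the third (F) in the bass, the chord is in first inversion (figured bass 6/5).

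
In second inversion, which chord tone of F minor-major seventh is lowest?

In second inversion the fifth is lowest. For F minor-major seventh (F–Ab–C–E) that is C.

C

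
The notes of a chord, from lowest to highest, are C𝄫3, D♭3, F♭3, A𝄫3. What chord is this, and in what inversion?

Reducing to letter names: Cbb, Db, Fb, Abb. These stack in thirds as Db–Fb–Abb–Cbb — a Db diminished seventh chord.
Cbb is the seventh of Db diminished seventh; seventh in the bass means third inversion (figured bass 4/2).

Db diminished seventh, third inversion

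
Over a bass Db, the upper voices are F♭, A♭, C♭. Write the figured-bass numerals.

7

The notes Db, Fb, Ab, Cb stack in thirds as Db–Fb–Ab–Cb — a Db minor seventh chord. The bass Db is the root, so this is root position: figured 7.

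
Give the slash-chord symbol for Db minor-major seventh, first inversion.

First inversion of Db minor-major seventh has the third (Fb) in the bass. As a slash chord: Dbm(maj7)/Fb.

Dbm(maj7)/Fb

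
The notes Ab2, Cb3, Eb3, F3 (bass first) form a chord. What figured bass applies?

The notes Ab, Cb, Eb, F stack in thirds as F–Ab–Cb–Eb — an F half-diminished seventh chord. The bass Ab is the third, so this is first inversion: figured 6/5.

6/5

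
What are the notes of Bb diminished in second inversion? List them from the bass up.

Fb, Bb, Db

Bb diminished is Bb–Db–Fb. Second inversion puts the fifth (Fb) in the bass, with the remaining tones above: Fb, Bb, Db.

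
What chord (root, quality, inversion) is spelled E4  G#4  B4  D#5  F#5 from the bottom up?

Reducing to letter names: E, G#, B, D#, F#. These stack in thirds as E–G#–B–D#–F# — an E major ninth chord.
With the root (E) in the bass, the chord is in root position.

E major ninth, root position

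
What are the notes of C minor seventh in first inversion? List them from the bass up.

C minor seventh is C–Eb–G–Bb. First inversion puts the third (Eb) in the bass, with the remaining tones above: Eb, G, Bb, C.

Eb, G, Bb, C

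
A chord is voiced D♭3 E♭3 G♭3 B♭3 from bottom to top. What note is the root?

Db, Eb, Gb, Bb are the tones of an Eb minor seventh chord (Eb–Gb–Bb–Db), making Eb the root.

Eb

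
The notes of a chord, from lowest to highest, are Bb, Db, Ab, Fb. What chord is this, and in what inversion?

Bb half-diminished seventh, root position

The pitch classes Bb, Db, Ab, Fb arrange in thirds as Bb–Db–Fb–Ab: a Bb half-diminished seventh chord.
With the root (Bb) in the bass, the chord is in root position (figured bass 7).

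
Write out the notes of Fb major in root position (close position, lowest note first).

The chord tones are Fb–Ab–Cb. With the root (Fb) lowest for root position: Fb, Ab, Cb.

Fb, Ab, Cb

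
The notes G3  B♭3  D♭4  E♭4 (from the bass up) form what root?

G, Bb, Db, Eb are the tones of an Eb dominant seventh chord (Eb–G–Bb–Db), making Eb the root.

Eb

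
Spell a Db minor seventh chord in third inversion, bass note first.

Cb, Db, Fb, Ab

Spelling Db minor seventh: Db–Fb–Ab–Cb. In third inversion the seventh is bass, giving Cb, Db, Fb, Ab from the bottom.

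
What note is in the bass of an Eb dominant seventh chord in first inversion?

G

Eb dominant seventh is Eb–G–Bb–Db. First inversion places the third in the bass: G.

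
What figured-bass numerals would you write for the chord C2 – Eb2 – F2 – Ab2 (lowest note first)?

4/3

The notes C, Eb, F, Ab stack in thirds as F–Ab–C–Eb — an F minor seventh chord. The bass C is the fifth, so this is second inversion: figured 4/3.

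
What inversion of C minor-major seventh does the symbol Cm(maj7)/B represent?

third inversion

Cm(maj7)/B means C minor-major seventh with B in the bass. B is the seventh of C minor-major seventh (C–Eb–G–B), so this is third inversion.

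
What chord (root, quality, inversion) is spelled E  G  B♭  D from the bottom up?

The distinct note names are E, G, Bb, D. Stacked in thirds they read E–G–Bb–D, which is a half-diminished seventh chord on E.
With the root (E) in the bass, the chord is in root position (figured bass 7).

E half-diminished seventh, root position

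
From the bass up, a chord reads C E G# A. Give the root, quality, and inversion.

A minor-major seventh, first inversion

Reducing to letter names: C, E, G#, A. These stack in thirds as A–C–E–G# — an A minor-major seventh chord.
The lowest note is C, the third of the chord, so this is first inversion (figured bass 6/5).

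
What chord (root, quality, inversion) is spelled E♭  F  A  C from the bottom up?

F dominant seventh, third inversion

The pitch classes Eb, F, A, C arrange in thirds as F–A–C–Eb: an F dominant seventh chord.
With the seventh (Eb) in the bass, the chord is in third inversion (figured bass 4/2).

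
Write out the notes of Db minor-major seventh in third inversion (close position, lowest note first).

The chord tones are Db–Fb–Ab–C. With the seventh (C) lowest for third inversion: C, Db, Fb, Ab.

C, Db, Fb, Ab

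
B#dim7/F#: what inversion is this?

second inversion

B#dim7/F# means B# diminished seventh with F# in the bass. F# is the fifth of B# diminished seventh (B#–D#–F#–A), so this is second inversion.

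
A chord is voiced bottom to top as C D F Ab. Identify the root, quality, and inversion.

D half-diminished seventh, third inversion

The pitch classes C, D, F, Ab arrange in thirds as D–F–Ab–C: a D half-diminished seventh chord.
With the seventh (C) in the bass, the chord is in third inversion (figured bass 4/2).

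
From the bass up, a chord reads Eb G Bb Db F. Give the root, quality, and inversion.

Eb dominant ninth, root position

The distinct note names are Eb, G, Bb, Db, F. Stacked in thirds they read Eb–G–Bb–Db–F, which is a dominant ninth chord on Eb.
The lowest note is Eb, the root of the chord, so this is root position.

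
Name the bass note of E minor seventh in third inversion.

D

In third inversion the seventh is lowest. For E minor seventh (E–G–B–D) that is D.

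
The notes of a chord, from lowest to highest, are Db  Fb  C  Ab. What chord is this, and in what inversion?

The pitch classes Db, Fb, C, Ab arrange in thirds as Db–Fb–Ab–C: a Db minor-major seventh chord.
The lowest note is Db, the root of the chord, so this is root position (figured bass 7).

Db minor-major seventh, root position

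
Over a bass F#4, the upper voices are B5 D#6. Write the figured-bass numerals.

The notes F#, B, D# stack in thirds as B–D#–F# — a B major triad. The bass F# is the fifth, so this is second inversion: figured 6/4.

6/4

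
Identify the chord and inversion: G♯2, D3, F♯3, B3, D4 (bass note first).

G# half-diminished seventh, root position

The distinct note names are G#, D, F#, B. Stacked in thirds they read G#–B–D–F#, which is a half-diminished seventh chord on G#.
G# is the root of G# half-diminished seventh; root in the bass means root position (figured bass 7).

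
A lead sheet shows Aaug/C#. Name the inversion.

first inversion

Aaug/C# means A augmented with C# in the bass. C# is the third of A augmented (A–C#–E#), so this is first inversion.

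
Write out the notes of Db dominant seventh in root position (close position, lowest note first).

Db, F, Ab, Cb

Spelling Db dominant seventh: Db–F–Ab–Cb. In root position the root is bass, giving Db, F, Ab, Cb from the bottom.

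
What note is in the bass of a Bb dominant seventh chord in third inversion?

Ab

The seventh of Bb dominant seventh (Bb–D–F–Ab) is Ab; that is the bass in third inversion.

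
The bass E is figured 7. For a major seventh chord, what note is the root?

E

The figures 7 mean the root of the chord is in the bass. If E is the root of a major seventh chord, the root is E (chord tones E–G#–B–D#).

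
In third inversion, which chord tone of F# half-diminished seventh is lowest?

In third inversion the seventh is lowest. For F# half-diminished seventh (F#–A–C–E) that is E.

E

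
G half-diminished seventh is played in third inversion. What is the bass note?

F

In third inversion the seventh is lowest. For G half-diminished seventh (G–Bb–Db–F) that is F.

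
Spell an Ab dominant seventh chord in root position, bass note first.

The chord tones are Ab–C–Eb–Gb. With the root (Ab) lowest for root position: Ab, C, Eb, Gb.

Ab, C, Eb, Gb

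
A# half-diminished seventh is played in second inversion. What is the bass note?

In second inversion the fifth is lowest. For A# half-diminished seventh (A#–C#–E–G#) that is E.

E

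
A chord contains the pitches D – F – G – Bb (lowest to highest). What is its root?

G

Reordering D, F, G, Bb into stacked thirds gives G–Bb–D–F; the bottom of that stack, G, is the root.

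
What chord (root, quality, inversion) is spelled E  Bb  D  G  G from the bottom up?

E half-diminished seventh, root position

The distinct note names are E, Bb, D, G. Stacked in thirds they read E–G–Bb–D, which is a half-diminished seventh chord on E.
E is the root of E half-diminished seventh; root in the bass means root position (figured bass 7).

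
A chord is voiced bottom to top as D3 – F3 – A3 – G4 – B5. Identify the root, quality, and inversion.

G dominant ninth, second inversion

The pitch classes D, F, A, G, B arrange in thirds as G–B–D–F–A: a G dominant ninth chord.
The lowest note is D, the fifth of the chord, so this is second inversion.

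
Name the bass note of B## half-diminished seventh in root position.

B## half-diminished seventh is B##–D##–F##–A##. Root position places the root in the bass: B##.

B##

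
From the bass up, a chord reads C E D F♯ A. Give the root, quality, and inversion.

The distinct note names are C, E, D, F#, A. Stacked in thirds they read D–F#–A–C–E, which is a dominant ninth chord on D.
The lowest note is C, the seventh of the chord, so this is third inversion.

D dominant ninth, third inversion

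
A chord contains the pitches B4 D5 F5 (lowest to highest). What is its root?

B

The distinct letter names are B, D, F. Arranged as a stack of thirds they read B–D–F, so B is the root (a B diminished triad).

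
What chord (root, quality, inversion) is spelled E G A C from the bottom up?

Reducing to letter names: E, G, A, C. These stack in thirds as A–C–E–G — an A minor seventh chord.
E is the fifth of A minor seventh; fifth in the bass means second inversion (figured bass 4/3).

A minor seventh, second inversion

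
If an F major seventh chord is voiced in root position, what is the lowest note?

The root of F major seventh (F–A–C–E) is F; that is the bass in root position.

F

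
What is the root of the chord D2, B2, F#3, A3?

D, B, F#, A are the tones of a B minor seventh chord (B–D–F#–A), making B the root.

B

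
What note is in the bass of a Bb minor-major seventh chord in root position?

Bb

In root position the root is lowest. For Bb minor-major seventh (Bb–Db–F–A) that is Bb.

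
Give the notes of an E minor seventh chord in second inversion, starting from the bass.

B, D, E, G

The chord tones are E–G–B–D. With the fifth (B) lowest for second inversion: B, D, E, G.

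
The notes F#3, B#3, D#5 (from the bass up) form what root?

B#

Reordering F#, B#, D# into stacked thirds gives B#–D#–F#; the bottom of that stack, B#, is the root.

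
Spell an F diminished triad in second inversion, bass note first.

Cb, F, Ab

The chord tones are F–Ab–Cb. With the fifth (Cb) lowest for second inversion: Cb, F, Ab.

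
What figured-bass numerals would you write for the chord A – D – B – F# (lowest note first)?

4/2

The notes A, D, B, F# stack in thirds as B–D–F#–A — a B minor seventh chord. The bass A is the seventh, so this is third inversion: figured 4/2.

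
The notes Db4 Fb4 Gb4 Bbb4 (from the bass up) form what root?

The distinct letter names are Db, Fb, Gb, Bbb. Arranged as a stack of thirds they read Gb–Bbb–Db–Fb, so Gb is the root (a Gb minor seventh chord).

Gb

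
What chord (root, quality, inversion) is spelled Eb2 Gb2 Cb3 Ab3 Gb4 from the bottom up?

Ab minor seventh, second inversion

Reducing to letter names: Eb, Gb, Cb, Ab. These stack in thirds as Ab–Cb–Eb–Gb — an Ab minor seventh chord.
Eb is the fifth of Ab minor seventh; fifth in the bass means second inversion (figured bass 4/3).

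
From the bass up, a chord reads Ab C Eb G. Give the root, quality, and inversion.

Ab major seventh, root position

The distinct note names are Ab, C, Eb, G. Stacked in thirds they read Ab–C–Eb–G, which is a major seventh chord on Ab.
The lowest note is Ab, the root of the chord, so this is root position (figured bass 7).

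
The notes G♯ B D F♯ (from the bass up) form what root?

G#

The distinct letter names are G#, B, D, F#. Arranged as a stack of thirds they read G#–B–D–F#, so G# is the root (a G# half-diminished seventh chord).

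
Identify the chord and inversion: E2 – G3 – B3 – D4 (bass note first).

E minor seventh, root position

The pitch classes E, G, B, D arrange in thirds as E–G–B–D: an E minor seventh chord.
E is the root of E minor seventh; root in the bass means root position (figured bass 7).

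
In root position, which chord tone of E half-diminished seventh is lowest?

The root of E half-diminished seventh (E–G–Bb–D) is E; that is the bass in root position.

E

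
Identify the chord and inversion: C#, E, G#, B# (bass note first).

The pitch classes C#, E, G#, B# arrange in thirds as C#–E–G#–B#: a C# minor-major seventh chord.
C# is the root of C# minor-major seventh; root in the bass means root position (figured bass 7).

C# minor-major seventh, root position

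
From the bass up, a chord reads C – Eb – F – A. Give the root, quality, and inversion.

F dominant seventh, second inversion

The pitch classes C, Eb, F, A arrange in thirds as F–A–C–Eb: an F dominant seventh chord.
With the fifth (C) in the bass, the chord is in second inversion (figured bass 4/3).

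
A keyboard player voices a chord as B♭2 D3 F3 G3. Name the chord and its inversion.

The pitch classes Bb, D, F, G arrange in thirds as G–Bb–D–F: a G minor seventh chord.
The lowest note is Bb, the third of the chord, so this is first inversion (figured bass 6/5).

G minor seventh, first inversion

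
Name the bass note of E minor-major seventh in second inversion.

B

E minor-major seventh is E–G–B–D#. Second inversion places the fifth in the bass: B.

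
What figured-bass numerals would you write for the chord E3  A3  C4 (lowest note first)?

6/4

The notes E, A, C stack in thirds as A–C–E — an A minor triad. The bass E is the fifth, so this is second inversion: figured 6/4.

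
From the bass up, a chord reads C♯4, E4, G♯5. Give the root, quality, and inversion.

C# minor, root position

Reducing to letter names: C#, E, G#. These stack in thirds as C#–E–G# — a C# minor triad.
The lowest note is C#, the root of the chord, so this is root position (figured bass 5/3).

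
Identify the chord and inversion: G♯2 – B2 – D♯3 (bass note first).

Reducing to letter names: G#, B, D#. These stack in thirds as G#–B–D# — a G# minor triad.
The lowest note is G#, the root of the chord, so this is root position (figured bass 5/3).

G# minor, root position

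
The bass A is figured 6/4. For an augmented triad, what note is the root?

The figures 6/4 mean the fifth of the chord is in the bass. If A is the fifth of an augmented triad, the root is Db (chord tones Db–F–A).

Db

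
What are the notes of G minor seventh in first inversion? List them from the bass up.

Bb, D, F, G

G minor seventh is G–Bb–D–F. First inversion puts the third (Bb) in the bass, with the remaining tones above: Bb, D, F, G.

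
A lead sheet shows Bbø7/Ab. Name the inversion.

Bbø7/Ab means Bb half-diminished seventh with Ab in the bass. Ab is the seventh of Bb half-diminished seventh (Bb–Db–Fb–Ab), so this is third inversion.

third inversion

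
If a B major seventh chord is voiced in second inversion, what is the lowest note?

The fifth of B major seventh (B–D#–F#–A#) is F#; that is the bass in second inversion.

F#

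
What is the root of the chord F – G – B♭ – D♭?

F, G, Bb, Db are the tones of a G half-diminished seventh chord (G–Bb–Db–F), making G the root.

G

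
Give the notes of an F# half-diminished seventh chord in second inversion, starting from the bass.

F# half-diminished seventh is F#–A–C–E. Second inversion puts the fifth (C) in the bass, with the remaining tones above: C, E, F#, A.

C, E, F#, A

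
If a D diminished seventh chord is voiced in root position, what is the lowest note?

D

D diminished seventh is D–F–Ab–Cb. Root position places the root in the bass: D.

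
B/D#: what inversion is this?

first inversion

B/D# means B major with D# in the bass. D# is the third of B major (B–D#–F#), so this is first inversion.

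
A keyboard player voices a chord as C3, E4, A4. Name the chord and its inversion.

A minor, first inversion

The distinct note names are C, E, A. Stacked in thirds they read A–C–E, which is a minor triad on A.
With the third (C) in the bass, the chord is in first inversion (figured bass 6).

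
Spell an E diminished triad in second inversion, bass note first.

The chord tones are E–G–Bb. With the fifth (Bb) lowest for second inversion: Bb, E, G.

Bb, E, G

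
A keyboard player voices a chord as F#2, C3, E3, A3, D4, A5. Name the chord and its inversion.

D dominant ninth, first inversion

The pitch classes F#, C, E, A, D arrange in thirds as D–F#–A–C–E: a D dominant ninth chord.
The lowest note is F#, the third of the chord, so this is first inversion.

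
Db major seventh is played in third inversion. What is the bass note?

C

The seventh of Db major seventh (Db–F–Ab–C) is C; that is the bass in third inversion.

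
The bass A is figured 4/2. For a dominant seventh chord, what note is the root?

B

The figures 4/2 mean the seventh of the chord is in the bass. If A is the seventh of a dominant seventh chord, the root is B (chord tones B–D#–F#–A).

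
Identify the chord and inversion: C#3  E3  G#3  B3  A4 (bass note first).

A major ninth, first inversion

The pitch classes C#, E, G#, B, A arrange in thirds as A–C#–E–G#–B: an A major ninth chord.
With the third (C#) in the bass, the chord is in first inversion.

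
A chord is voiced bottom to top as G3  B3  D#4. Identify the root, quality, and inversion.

The distinct note names are G, B, D#. Stacked in thirds they read G–B–D#, which is an augmented triad on G.
G is the root of G augmented; root in the bass means root position (figured bass 5/3).

G augmented, root position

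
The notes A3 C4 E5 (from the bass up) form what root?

A

A, C, E are the tones of an A minor triad (A–C–E), making A the root.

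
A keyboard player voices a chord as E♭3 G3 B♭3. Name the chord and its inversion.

The distinct note names are Eb, G, Bb. Stacked in thirds they read Eb–G–Bb, which is a major triad on Eb.
With the root (Eb) in the bass, the chord is in root position (figured bass 5/3).

Eb major, root position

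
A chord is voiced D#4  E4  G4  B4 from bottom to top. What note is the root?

Reordering D#, E, G, B into stacked thirds gives E–G–B–D#; the bottom of that stack, E, is the root.

E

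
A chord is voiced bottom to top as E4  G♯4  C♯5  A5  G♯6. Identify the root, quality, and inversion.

A major seventh, second inversion

The distinct note names are E, G#, C#, A. Stacked in thirds they read A–C#–E–G#, which is a major seventh chord on A.
E is the fifth of A major seventh; fifth in the bass means second inversion (figured bass 4/3).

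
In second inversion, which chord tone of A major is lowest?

E

A major is A–C#–E. Second inversion places the fifth in the bass: E.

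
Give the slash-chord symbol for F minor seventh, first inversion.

Fm7/Ab

First inversion of F minor seventh has the third (Ab) in the bass. As a slash chord: Fm7/Ab.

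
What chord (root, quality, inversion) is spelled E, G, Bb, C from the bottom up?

C dominant seventh, first inversion

The distinct note names are E, G, Bb, C. Stacked in thirds they read C–E–G–Bb, which is a dominant seventh chord on C.
With the third (E) in the bass, the chord is in first inversion (figured bass 6/5).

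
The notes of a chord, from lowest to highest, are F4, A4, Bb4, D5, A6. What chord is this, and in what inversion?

Bb major seventh, second inversion

Reducing to letter names: F, A, Bb, D. These stack in thirds as Bb–D–F–A — a Bb major seventh chord.
The lowest note is F, the fifth of the chord, so this is second inversion (figured bass 4/3).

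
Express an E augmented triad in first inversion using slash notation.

First inversion of E augmented has the third (G#) in the bass. As a slash chord: Eaug/G#.

Eaug/G#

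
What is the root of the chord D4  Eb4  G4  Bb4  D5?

D, Eb, G, Bb are the tones of an Eb major seventh chord (Eb–G–Bb–D), making Eb the root.

Eb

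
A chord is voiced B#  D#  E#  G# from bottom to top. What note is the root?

E#

Reordering B#, D#, E#, G# into stacked thirds gives E#–G#–B#–D#; the bottom of that stack, E#, is the root.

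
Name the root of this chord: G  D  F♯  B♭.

G, D, F#, Bb are the tones of a G minor-major seventh chord (G–Bb–D–F#), making G the root.

G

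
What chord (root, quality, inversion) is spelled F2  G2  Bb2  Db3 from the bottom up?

G half-diminished seventh, third inversion

The distinct note names are F, G, Bb, Db. Stacked in thirds they read G–Bb–Db–F, which is a half-diminished seventh chord on G.
F is the seventh of G half-diminished seventh; seventh in the bass means third inversion (figured bass 4/2).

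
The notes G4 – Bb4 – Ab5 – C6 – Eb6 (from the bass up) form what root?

G, Bb, Ab, C, Eb are the tones of an Ab major ninth chord (Ab–C–Eb–G–Bb), making Ab the root.

Ab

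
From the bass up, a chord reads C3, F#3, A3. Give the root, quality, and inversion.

F# diminished, second inversion

Reducing to letter names: C, F#, A. These stack in thirds as F#–A–C — an F# diminished triad.
With the fifth (C) in the bass, the chord is in second inversion (figured bass 6/4).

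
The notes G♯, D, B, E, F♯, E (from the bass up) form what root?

E

G#, D, B, E, F# are the tones of an E dominant ninth chord (E–G#–B–D–F#), making E the root.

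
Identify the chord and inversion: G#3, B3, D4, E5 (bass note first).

The distinct note names are G#, B, D, E. Stacked in thirds they read E–G#–B–D, which is a dominant seventh chord on E.
The lowest note is G#, the third of the chord, so this is first inversion (figured bass 6/5).

E dominant seventh, first inversion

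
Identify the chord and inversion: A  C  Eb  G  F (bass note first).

F dominant ninth, first inversion

The pitch classes A, C, Eb, G, F arrange in thirds as F–A–C–Eb–G: an F dominant ninth chord.
A is the third of F dominant ninth; third in the bass means first inversion.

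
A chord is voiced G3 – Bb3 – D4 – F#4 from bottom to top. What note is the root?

G

Reordering G, Bb, D, F# into stacked thirds gives G–Bb–D–F#; the bottom of that stack, G, is the root.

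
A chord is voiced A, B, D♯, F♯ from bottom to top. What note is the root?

B

A, B, D#, F# are the tones of a B dominant seventh chord (B–D#–F#–A), making B the root.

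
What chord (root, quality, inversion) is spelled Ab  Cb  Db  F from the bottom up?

Db dominant seventh, second inversion

The distinct note names are Ab, Cb, Db, F. Stacked in thirds they read Db–F–Ab–Cb, which is a dominant seventh chord on Db.
The lowest note is Ab, the fifth of the chord, so this is second inversion (figured bass 4/3).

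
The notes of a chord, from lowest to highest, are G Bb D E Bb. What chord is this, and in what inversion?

The pitch classes G, Bb, D, E arrange in thirds as E–G–Bb–D: an E half-diminished seventh chord.
G is the third of E half-diminished seventh; third in the bass means first inversion (figured bass 6/5).

E half-diminished seventh, first inversion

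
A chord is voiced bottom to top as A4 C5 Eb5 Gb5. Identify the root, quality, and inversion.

A diminished seventh, root position

Reducing to letter names: A, C, Eb, Gb. These stack in thirds as A–C–Eb–Gb — an A diminished seventh chord.
The lowest note is A, the root of the chord, so this is root position (figured bass 7).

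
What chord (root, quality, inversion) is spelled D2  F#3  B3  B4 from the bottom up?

Reducing to letter names: D, F#, B. These stack in thirds as B–D–F# — a B minor triad.
The lowest note is D, the third of the chord, so this is first inversion (figured bass 6).

B minor, first inversion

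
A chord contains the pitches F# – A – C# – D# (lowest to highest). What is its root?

F#, A, C#, D# are the tones of a D# half-diminished seventh chord (D#–F#–A–C#), making D# the root.

D#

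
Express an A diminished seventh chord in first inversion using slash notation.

Adim7/C

First inversion of A diminished seventh has the third (C) in the bass. As a slash chord: Adim7/C.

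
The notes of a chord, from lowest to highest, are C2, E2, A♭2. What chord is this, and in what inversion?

Ab augmented, first inversion

The pitch classes C, E, Ab arrange in thirds as Ab–C–E: an Ab augmented triad.
With the third (C) in the bass, the chord is in first inversion (figured bass 6).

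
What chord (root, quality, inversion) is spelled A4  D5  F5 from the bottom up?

D minor, second inversion

The pitch classes A, D, F arrange in thirds as D–F–A: a D minor triad.
The lowest note is A, the fifth of the chord, so this is second inversion (figured bass 6/4).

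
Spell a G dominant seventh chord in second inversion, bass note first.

D, F, G, B

G dominant seventh is G–B–D–F. Second inversion puts the fifth (D) in the bass, with the remaining tones above: D, F, G, B.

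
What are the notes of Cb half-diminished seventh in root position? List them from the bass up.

Cb, Ebb, Gbb, Bbb

Cb half-diminished seventh is Cb–Ebb–Gbb–Bbb. Root position puts the root (Cb) in the bass, with the remaining tones above: Cb, Ebb, Gbb, Bbb.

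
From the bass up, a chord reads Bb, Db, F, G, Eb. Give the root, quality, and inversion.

The pitch classes Bb, Db, F, G, Eb arrange in thirds as Eb–G–Bb–Db–F: an Eb dominant ninth chord.
Bb is the fifth of Eb dominant ninth; fifth in the bass means second inversion.

Eb dominant ninth, second inversion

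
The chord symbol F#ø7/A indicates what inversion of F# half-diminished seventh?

first inversion

F#ø7/A means F# half-diminished seventh with A in the bass. A is the third of F# half-diminished seventh (F#–A–C–E), so this is first inversion.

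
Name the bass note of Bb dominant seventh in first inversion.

The third of Bb dominant seventh (Bb–D–F–Ab) is D; that is the bass in first inversion.

D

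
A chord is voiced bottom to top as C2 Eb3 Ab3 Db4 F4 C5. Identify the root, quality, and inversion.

Reducing to letter names: C, Eb, Ab, Db, F. These stack in thirds as Db–F–Ab–C–Eb — a Db major ninth chord.
With the seventh (C) in the bass, the chord is in third inversion.

Db major ninth, third inversion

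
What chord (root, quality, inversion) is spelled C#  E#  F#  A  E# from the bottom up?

F# minor-major seventh, second inversion

The pitch classes C#, E#, F#, A arrange in thirds as F#–A–C#–E#: an F# minor-major seventh chord.
With the fifth (C#) in the bass, the chord is in second inversion (figured bass 4/3).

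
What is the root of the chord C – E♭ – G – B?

C

Reordering C, Eb, G, B into stacked thirds gives C–Eb–G–B; the bottom of that stack, C, is the root.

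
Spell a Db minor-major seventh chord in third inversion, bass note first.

Spelling Db minor-major seventh: Db–Fb–Ab–C. In third inversion the seventh is bass, giving C, Db, Fb, Ab from the bottom.

C, Db, Fb, Ab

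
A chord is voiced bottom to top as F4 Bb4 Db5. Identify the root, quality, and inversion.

Bb minor, second inversion

The distinct note names are F, Bb, Db. Stacked in thirds they read Bb–Db–F, which is a minor triad on Bb.
With the fifth (F) in the bass, the chord is in second inversion (figured bass 6/4).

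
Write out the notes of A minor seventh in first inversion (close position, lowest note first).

C, E, G, A

The chord tones are A–C–E–G. With the third (C) lowest for first inversion: C, E, G, A.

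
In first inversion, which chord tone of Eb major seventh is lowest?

The third of Eb major seventh (Eb–G–Bb–D) is G; that is the bass in first inversion.

G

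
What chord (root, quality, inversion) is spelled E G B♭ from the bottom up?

The distinct note names are E, G, Bb. Stacked in thirds they read E–G–Bb, which is a diminished triad on E.
E is the root of E diminished; root in the bass means root position (figured bass 5/3).

E diminished, root position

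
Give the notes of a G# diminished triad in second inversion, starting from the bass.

The chord tones are G#–B–D. With the fifth (D) lowest for second inversion: D, G#, B.

D, G#, B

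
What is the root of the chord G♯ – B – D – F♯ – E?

G#, B, D, F#, E are the tones of an E dominant ninth chord (E–G#–B–D–F#), making E the root.

E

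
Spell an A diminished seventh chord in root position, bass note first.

A, C, Eb, Gb

Spelling A diminished seventh: A–C–Eb–Gb. In root position the root is bass, giving A, C, Eb, Gb from the bottom.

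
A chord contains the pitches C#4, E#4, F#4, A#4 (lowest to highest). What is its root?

F#

The distinct letter names are C#, E#, F#, A#. Arranged as a stack of thirds they read F#–A#–C#–E#, so F# is the root (an F# major seventh chord).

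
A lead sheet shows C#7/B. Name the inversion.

third inversion

C#7/B means C# dominant seventh with B in the bass. B is the seventh of C# dominant seventh (C#–E#–G#–B), so this is third inversion.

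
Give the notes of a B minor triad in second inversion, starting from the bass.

F#, B, D

Spelling B minor: B–D–F#. In second inversion the fifth is bass, giving F#, B, D from the bottom.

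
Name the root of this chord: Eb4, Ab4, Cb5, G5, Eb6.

Ab

Reordering Eb, Ab, Cb, G into stacked thirds gives Ab–Cb–Eb–G; the bottom of that stack, Ab, is the root.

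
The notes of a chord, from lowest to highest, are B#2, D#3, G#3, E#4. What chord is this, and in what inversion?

E# minor seventh, second inversion

The pitch classes B#, D#, G#, E# arrange in thirds as E#–G#–B#–D#: an E# minor seventh chord.
B# is the fifth of E# minor seventh; fifth in the bass means second inversion (figured bass 4/3).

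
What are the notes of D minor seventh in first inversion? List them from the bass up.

The chord tones are D–F–A–C. With the third (F) lowest for first inversion: F, A, C, D.

F, A, C, D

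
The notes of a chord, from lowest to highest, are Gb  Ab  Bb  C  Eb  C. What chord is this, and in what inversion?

Reducing to letter names: Gb, Ab, Bb, C, Eb. These stack in thirds as Ab–C–Eb–Gb–Bb — an Ab dominant ninth chord.
The lowest note is Gb, the seventh of the chord, so this is third inversion.

Ab dominant ninth, third inversion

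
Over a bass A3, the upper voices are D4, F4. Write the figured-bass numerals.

6/4

The notes A, D, F stack in thirds as D–F–A — a D minor triad. The bass A is the fifth, so this is second inversion: figured 6/4.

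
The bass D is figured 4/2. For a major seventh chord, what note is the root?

The figures 4/2 mean the seventh of the chord is in the bass. If D is the seventh of a major seventh chord, the root is Eb (chord tones Eb–G–Bb–D).

Eb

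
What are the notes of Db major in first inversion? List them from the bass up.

Db major is Db–F–Ab. First inversion puts the third (F) in the bass, with the remaining tones above: F, Ab, Db.

F, Ab, Db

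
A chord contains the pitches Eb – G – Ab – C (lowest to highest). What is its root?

Ab

Eb, G, Ab, C are the tones of an Ab major seventh chord (Ab–C–Eb–G), making Ab the root.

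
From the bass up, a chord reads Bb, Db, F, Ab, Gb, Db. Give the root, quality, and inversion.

Reducing to letter names: Bb, Db, F, Ab, Gb. These stack in thirds as Gb–Bb–Db–F–Ab — a Gb major ninth chord.
The lowest note is Bb, the third of the chord, so this is first inversion.

Gb major ninth, first inversion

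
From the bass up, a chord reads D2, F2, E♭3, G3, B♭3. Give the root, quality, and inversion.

The distinct note names are D, F, Eb, G, Bb. Stacked in thirds they read Eb–G–Bb–D–F, which is a major ninth chord on Eb.
The lowest note is D, the seventh of the chord, so this is third inversion.

Eb major ninth, third inversion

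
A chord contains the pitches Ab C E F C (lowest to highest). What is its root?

Reordering Ab, C, E, F into stacked thirds gives F–Ab–C–E; the bottom of that stack, F, is the root.

F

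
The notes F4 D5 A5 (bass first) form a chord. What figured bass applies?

The notes F, D, A stack in thirds as D–F–A — a D minor triad. The bass F is the third, so this is first inversion: figured 6.

6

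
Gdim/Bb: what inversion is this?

first inversion

Gdim/Bb means G diminished with Bb in the bass. Bb is the third of G diminished (G–Bb–Db), so this is first inversion.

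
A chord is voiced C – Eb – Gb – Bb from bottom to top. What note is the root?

Reordering C, Eb, Gb, Bb into stacked thirds gives C–Eb–Gb–Bb; the bottom of that stack, C, is the root.

C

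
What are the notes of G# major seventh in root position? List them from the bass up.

G#, B#, D#, F##

The chord tones are G#–B#–D#–F##. With the root (G#) lowest for root position: G#, B#, D#, F##.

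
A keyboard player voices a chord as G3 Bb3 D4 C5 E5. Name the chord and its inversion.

C dominant ninth, second inversion

Reducing to letter names: G, Bb, D, C, E. These stack in thirds as C–E–G–Bb–D — a C dominant ninth chord.
G is the fifth of C dominant ninth; fifth in the bass means second inversion.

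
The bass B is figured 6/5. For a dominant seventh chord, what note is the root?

The figures 6/5 mean the third of the chord is in the bass. If B is the third of a dominant seventh chord, the root is G (chord tones G–B–D–F).

G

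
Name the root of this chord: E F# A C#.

Reordering E, F#, A, C# into stacked thirds gives F#–A–C#–E; the bottom of that stack, F#, is the root.

F#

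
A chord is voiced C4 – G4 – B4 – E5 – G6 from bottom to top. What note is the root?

C, G, B, E are the tones of a C major seventh chord (C–E–G–B), making C the root.

C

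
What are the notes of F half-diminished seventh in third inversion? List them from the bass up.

The chord tones are F–Ab–Cb–Eb. With the seventh (Eb) lowest for third inversion: Eb, F, Ab, Cb.

Eb, F, Ab, Cb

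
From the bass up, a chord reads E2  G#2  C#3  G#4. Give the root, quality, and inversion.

C# minor, first inversion

The pitch classes E, G#, C# arrange in thirds as C#–E–G#: a C# minor triad.
The lowest note is E, the third of the chord, so this is first inversion (figured bass 6).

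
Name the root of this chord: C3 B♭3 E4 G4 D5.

C, Bb, E, G, D are the tones of a C dominant ninth chord (C–E–G–Bb–D), making C the root.

C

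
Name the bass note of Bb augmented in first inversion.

D

In first inversion the third is lowest. For Bb augmented (Bb–D–F#) that is D.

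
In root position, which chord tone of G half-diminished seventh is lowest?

G

In root position the root is lowest. For G half-diminished seventh (G–Bb–Db–F) that is G.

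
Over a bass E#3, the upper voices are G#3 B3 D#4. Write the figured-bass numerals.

7

The notes E#, G#, B, D# stack in thirds as E#–G#–B–D# — an E# half-diminished seventh chord. The bass E# is the root, so this is root position: figured 7.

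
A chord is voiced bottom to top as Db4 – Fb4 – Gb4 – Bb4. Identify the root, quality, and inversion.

Gb dominant seventh, second inversion

Reducing to letter names: Db, Fb, Gb, Bb. These stack in thirds as Gb–Bb–Db–Fb — a Gb dominant seventh chord.
With the fifth (Db) in the bass, the chord is in second inversion (figured bass 4/3).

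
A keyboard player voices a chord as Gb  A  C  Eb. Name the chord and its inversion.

A diminished seventh, third inversion

The distinct note names are Gb, A, C, Eb. Stacked in thirds they read A–C–Eb–Gb, which is a diminished seventh chord on A.
With the seventh (Gb) in the bass, the chord is in third inversion (figured bass 4/2).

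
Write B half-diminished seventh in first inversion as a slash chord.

Bø7/D

First inversion of B half-diminished seventh has the third (D) in the bass. As a slash chord: Bø7/D.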